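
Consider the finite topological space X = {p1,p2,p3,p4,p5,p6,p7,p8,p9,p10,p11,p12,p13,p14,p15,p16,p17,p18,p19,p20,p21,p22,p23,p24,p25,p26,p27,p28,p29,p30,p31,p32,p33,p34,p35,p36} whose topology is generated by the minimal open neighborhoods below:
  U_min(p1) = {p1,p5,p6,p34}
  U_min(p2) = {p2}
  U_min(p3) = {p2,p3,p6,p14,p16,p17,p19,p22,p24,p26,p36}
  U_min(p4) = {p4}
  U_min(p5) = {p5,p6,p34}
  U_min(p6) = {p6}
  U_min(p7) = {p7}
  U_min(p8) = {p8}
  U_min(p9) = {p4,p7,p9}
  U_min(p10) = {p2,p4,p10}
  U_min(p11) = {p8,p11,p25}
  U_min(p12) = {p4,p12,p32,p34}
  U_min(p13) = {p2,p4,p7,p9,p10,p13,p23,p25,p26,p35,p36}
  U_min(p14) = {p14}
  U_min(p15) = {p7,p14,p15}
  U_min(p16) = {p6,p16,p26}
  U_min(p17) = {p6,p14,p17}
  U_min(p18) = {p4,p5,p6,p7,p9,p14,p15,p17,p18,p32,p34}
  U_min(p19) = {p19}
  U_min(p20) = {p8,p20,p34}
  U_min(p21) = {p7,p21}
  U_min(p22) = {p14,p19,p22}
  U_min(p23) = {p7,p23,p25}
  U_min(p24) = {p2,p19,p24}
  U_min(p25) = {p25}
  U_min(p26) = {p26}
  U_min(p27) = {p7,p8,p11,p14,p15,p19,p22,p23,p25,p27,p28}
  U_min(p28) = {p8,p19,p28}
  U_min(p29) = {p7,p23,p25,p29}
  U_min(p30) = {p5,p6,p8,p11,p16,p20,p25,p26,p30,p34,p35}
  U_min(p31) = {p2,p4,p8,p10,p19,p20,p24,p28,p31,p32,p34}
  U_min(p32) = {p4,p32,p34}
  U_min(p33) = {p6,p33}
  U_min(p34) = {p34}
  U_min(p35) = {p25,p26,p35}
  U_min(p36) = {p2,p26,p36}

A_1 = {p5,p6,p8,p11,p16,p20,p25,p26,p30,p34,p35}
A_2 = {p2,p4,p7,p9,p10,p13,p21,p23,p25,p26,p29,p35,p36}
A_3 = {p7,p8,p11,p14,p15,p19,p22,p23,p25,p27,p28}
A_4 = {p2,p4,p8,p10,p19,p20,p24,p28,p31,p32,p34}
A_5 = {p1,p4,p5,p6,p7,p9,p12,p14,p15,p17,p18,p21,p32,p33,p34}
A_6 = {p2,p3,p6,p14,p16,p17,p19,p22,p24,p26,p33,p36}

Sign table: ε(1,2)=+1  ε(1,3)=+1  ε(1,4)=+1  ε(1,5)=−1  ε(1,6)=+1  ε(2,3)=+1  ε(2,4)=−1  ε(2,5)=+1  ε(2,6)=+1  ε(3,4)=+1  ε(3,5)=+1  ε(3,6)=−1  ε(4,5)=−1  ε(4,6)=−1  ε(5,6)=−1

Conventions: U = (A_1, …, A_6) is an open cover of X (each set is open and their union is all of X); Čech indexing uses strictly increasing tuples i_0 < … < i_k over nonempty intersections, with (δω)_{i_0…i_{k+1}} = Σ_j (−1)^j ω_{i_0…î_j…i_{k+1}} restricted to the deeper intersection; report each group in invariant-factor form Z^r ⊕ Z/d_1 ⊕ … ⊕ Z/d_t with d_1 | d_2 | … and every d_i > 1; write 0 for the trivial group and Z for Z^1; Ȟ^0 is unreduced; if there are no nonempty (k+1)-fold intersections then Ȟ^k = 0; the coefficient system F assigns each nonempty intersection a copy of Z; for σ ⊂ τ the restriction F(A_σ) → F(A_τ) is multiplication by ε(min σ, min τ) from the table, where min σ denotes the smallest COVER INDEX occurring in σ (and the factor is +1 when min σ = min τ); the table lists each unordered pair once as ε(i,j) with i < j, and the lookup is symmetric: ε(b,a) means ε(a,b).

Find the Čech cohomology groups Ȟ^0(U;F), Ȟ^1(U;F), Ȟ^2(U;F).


nerve simplices:
  A12={p25,p26,p35} A13={p8,p11,p25} A14={p8,p20,p34} A15={p5,p6,p34} A16={p6,p16,p26} A23={p7,p23,p25} A24={p2,p4,p10} A25={p4,p7,p9,p21} A26={p2,p26,p36} A34={p8,p19,p28} A35={p7,p14,p15} A36={p14,p19,p22} A45={p4,p32,p34} A46={p2,p19,p24} A56={p6,p14,p17,p33}
  A123={p25} A126={p26} A134={p8} A145={p34} A156={p6} A235={p7} A245={p4} A246={p2} A346={p19} A356={p14}
C dims 6,15,10; δ0: rk 6, SNF 1^5·2; δ1: rk 9, SNF 1^9
degree 0: 6−6−0 = 0 → Ȟ^0 ≅ 0
degree 1: 15−9−6 = 0 plus torsion [2] → Ȟ^1 ≅ Z/2
degree 2: 10−0−9 = 1 → Ȟ^2 ≅ Z

Ȟ^0(U;F) ≅ 0, Ȟ^1(U;F) ≅ Z/2 and Ȟ^2(U;F) ≅ Z


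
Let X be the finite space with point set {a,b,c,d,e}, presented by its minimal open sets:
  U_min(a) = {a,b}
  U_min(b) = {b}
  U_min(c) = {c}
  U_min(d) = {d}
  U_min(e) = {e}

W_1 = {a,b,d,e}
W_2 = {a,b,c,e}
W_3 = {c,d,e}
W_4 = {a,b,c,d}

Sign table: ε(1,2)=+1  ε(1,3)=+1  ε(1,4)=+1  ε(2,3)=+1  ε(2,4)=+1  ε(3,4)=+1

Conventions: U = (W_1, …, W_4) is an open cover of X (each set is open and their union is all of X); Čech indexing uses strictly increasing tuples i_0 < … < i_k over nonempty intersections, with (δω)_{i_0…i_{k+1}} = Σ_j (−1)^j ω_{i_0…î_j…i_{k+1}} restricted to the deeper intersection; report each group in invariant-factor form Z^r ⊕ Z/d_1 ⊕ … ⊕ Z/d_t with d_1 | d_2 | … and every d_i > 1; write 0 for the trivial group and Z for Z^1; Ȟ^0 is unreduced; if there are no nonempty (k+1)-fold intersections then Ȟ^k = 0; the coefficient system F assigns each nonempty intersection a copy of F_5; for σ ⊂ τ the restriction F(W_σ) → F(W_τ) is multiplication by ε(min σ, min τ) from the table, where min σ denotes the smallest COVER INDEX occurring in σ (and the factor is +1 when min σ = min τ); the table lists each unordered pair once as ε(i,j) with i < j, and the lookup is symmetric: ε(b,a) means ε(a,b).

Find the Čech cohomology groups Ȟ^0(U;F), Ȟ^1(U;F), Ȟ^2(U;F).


nerve simplices:
  W12={a,b,e} W13={d,e} W14={a,b,d} W23={c,e} W24={a,b,c} W34={c,d}
  W123={e} W124={a,b} W134={d} W234={c}
C dims 4,6,4; δ0: rk_F5 3; δ1: rk_F5 3
degree 0: 4−3−0 = 1 → Ȟ^0 ≅ Z/5
degree 1: 6−3−3 = 0 → Ȟ^1 ≅ 0
degree 2: 4−0−3 = 1 → Ȟ^2 ≅ Z/5

Ȟ^0(U;F) ≅ Z/5,  Ȟ^1(U;F) ≅ 0,  Ȟ^2(U;F) ≅ Z/5


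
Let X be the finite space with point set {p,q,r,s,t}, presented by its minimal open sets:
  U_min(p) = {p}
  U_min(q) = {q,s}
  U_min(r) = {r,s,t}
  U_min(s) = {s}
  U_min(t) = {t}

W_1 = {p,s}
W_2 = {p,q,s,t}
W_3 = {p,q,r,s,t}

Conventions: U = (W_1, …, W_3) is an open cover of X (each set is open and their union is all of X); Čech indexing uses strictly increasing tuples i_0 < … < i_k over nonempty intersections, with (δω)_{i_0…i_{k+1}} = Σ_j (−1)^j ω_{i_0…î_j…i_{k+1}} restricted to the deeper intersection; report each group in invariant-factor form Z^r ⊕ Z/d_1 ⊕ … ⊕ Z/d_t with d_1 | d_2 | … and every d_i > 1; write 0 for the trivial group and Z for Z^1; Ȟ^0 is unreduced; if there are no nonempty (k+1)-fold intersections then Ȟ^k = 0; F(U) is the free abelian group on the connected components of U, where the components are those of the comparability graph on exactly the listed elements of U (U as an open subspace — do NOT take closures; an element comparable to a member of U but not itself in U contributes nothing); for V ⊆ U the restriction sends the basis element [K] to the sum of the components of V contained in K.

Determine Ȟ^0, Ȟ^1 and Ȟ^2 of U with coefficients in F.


Ȟ^0(U;F) ≅ Z^2, Ȟ^1(U;F) ≅ 0, Ȟ^2(U;F) ≅ 0

intersection data:
  W12={p,s} W13={p,s} W23={p,q,s,t}
  W123={p,s}
components per intersection:
  W1: {p} {s}
  W2: {p} {q,s} {t}
  W3: {p} {q,r,s,t}
  W12: {p} {s}
  W13: {p} {s}
  W23: {p} {q,s} {t}
  W123: {p} {s}
C dims 7,7,2; δ0: rk 5, SNF 1^5; δ1: rk 2, SNF 1^2
Ȟ^0 = (7 − 5) − 0 = 2, so Ȟ^0 ≅ Z^2
Ȟ^1 = (7 − 2) − 5 = 0, so Ȟ^1 ≅ 0
Ȟ^2 = (2 − 0) − 2 = 0, so Ȟ^2 ≅ 0


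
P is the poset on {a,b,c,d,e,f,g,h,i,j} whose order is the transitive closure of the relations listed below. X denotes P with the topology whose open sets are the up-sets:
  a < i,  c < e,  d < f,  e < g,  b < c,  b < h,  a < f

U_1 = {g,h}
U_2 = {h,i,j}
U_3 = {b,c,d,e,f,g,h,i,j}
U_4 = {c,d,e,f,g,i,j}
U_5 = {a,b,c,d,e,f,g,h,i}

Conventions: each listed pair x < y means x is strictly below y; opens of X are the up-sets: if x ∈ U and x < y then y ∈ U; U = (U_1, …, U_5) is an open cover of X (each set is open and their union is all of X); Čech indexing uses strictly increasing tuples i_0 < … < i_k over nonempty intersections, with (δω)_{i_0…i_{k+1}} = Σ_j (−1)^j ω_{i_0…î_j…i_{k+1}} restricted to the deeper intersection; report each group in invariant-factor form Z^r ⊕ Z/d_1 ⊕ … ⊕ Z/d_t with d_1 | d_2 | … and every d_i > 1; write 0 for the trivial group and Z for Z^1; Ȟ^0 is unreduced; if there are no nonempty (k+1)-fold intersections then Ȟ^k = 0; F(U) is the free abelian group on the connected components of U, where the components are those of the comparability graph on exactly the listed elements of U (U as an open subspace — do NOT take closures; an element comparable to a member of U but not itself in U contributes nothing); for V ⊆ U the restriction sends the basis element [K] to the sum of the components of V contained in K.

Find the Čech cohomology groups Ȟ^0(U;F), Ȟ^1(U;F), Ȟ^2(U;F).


nerve simplices:
  U12={h} U13={g,h} U14={g} U15={g,h} U23={h,i,j} U24={i,j} U25={h,i} U34={c,d,e,f,g,i,j} U35={b,c,d,e,f,g,h,i} U45={c,d,e,f,g,i}
  U123={h} U125={h} U134={g} U135={g,h} U145={g} U234={i,j} U235={h,i} U245={i} U345={c,d,e,f,g,i}
  U1235={h} U1345={g} U2345={i}
components per intersection:
  U1: {g} {h}
  U2: {h} {i} {j}
  U3: {b,c,e,g,h} {d,f} {i} {j}
  U4: {c,e,g} {d,f} {i} {j}
  U5: {a,d,f,i} {b,c,e,g,h}
  U12: {h}
  U13: {g} {h}
  U14: {g}
  U15: {g} {h}
  U23: {h} {i} {j}
  U24: {i} {j}
  U25: {h} {i}
  U34: {c,e,g} {d,f} {i} {j}
  U35: {b,c,e,g,h} {d,f} {i}
  U45: {c,e,g} {d,f} {i}
  U123: {h}
  U125: {h}
  U134: {g}
  U135: {g} {h}
  U145: {g}
  U234: {i} {j}
  U235: {h} {i}
  U245: {i}
  U345: {c,e,g} {d,f} {i}
  U1235: {h}
  U1345: {g}
  U2345: {i}
C dims 15,23,14,3; δ0: rk 12, SNF 1^12; δ1: rk 11, SNF 1^11; δ2: rk 3, SNF 1^3
degree 0: 15−12−0 = 3 → Ȟ^0 ≅ Z^3
degree 1: 23−11−12 = 0 → Ȟ^1 ≅ 0
degree 2: 14−3−11 = 0 → Ȟ^2 ≅ 0

Ȟ^0 = Z^3, Ȟ^1 = 0 and Ȟ^2 = 0


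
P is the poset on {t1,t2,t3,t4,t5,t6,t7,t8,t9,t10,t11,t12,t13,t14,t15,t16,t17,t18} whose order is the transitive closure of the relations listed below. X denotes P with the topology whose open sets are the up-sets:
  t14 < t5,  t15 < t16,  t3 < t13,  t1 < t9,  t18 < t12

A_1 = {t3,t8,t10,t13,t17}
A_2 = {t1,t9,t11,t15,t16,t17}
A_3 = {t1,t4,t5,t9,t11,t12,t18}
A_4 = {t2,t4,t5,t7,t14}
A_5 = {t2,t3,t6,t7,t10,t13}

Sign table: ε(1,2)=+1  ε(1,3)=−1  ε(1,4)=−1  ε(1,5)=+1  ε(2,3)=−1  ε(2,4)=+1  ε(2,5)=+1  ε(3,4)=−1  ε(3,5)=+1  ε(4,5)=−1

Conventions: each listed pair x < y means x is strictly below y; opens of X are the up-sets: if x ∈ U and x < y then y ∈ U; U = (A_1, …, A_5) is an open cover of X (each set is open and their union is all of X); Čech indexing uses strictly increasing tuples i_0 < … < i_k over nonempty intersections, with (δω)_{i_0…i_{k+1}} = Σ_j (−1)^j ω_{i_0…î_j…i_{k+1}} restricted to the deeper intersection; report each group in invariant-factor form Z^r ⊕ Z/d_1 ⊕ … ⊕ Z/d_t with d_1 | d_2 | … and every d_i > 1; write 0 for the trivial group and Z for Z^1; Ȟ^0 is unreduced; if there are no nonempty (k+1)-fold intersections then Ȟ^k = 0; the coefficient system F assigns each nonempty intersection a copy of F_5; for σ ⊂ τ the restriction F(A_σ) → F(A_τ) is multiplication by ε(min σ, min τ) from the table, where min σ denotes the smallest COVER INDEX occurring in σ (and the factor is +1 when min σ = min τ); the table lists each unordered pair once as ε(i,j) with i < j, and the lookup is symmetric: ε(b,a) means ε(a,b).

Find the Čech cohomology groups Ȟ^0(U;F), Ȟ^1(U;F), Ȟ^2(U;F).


intersection data:
  A12={t17} A15={t3,t10,t13} A23={t1,t9,t11} A34={t4,t5} A45={t2,t7}
C dims 5,5; δ0: rk_F5 5
Ȟ^0 = (5 − 5) − 0 = 0, so Ȟ^0 ≅ 0
Ȟ^1 = (5 − 0) − 5 = 0, so Ȟ^1 ≅ 0
Ȟ^2 = (0 − 0) − 0 = 0, so Ȟ^2 ≅ 0

Ȟ^0 = 0, Ȟ^1 = 0, Ȟ^2 = 0


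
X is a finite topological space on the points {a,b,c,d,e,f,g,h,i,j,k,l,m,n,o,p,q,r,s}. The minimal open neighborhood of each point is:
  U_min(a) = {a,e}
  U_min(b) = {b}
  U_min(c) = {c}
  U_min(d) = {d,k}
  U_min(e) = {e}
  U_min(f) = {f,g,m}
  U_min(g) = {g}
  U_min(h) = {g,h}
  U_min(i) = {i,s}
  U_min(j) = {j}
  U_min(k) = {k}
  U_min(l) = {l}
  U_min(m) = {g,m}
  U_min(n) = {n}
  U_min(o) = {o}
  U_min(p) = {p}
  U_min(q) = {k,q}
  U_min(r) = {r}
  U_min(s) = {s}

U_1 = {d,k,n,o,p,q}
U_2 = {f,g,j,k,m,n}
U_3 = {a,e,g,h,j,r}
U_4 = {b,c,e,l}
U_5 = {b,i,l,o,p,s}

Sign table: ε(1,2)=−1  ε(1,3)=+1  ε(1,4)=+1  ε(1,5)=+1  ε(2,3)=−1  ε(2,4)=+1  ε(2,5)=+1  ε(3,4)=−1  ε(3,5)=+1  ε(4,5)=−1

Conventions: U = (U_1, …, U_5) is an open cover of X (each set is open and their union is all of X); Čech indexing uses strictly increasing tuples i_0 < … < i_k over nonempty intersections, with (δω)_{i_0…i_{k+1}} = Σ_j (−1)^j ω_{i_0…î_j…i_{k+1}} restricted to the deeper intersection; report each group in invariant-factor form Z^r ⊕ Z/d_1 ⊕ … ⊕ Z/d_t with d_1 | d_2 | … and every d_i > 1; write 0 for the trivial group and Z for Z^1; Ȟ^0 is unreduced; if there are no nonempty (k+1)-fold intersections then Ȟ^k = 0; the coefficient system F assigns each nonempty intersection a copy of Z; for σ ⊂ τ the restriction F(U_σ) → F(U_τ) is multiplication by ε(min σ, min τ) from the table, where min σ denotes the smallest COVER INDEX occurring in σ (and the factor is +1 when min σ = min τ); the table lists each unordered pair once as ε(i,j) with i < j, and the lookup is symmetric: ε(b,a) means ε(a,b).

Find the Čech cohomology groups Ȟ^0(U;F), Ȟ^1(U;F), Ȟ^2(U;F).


nonempty intersections:
  U12={k,n} U15={o,p} U23={g,j} U34={e} U45={b,l}
C dims 5,5; δ0: rk 4, SNF 1^4
Ȟ^0: (5−4)−0=1 ⇒ Z
Ȟ^1: (5−0)−4=1 ⇒ Z
Ȟ^2: (0−0)−0=0 ⇒ 0

Ȟ^0 = Z; Ȟ^1 = Z; Ȟ^2 = 0


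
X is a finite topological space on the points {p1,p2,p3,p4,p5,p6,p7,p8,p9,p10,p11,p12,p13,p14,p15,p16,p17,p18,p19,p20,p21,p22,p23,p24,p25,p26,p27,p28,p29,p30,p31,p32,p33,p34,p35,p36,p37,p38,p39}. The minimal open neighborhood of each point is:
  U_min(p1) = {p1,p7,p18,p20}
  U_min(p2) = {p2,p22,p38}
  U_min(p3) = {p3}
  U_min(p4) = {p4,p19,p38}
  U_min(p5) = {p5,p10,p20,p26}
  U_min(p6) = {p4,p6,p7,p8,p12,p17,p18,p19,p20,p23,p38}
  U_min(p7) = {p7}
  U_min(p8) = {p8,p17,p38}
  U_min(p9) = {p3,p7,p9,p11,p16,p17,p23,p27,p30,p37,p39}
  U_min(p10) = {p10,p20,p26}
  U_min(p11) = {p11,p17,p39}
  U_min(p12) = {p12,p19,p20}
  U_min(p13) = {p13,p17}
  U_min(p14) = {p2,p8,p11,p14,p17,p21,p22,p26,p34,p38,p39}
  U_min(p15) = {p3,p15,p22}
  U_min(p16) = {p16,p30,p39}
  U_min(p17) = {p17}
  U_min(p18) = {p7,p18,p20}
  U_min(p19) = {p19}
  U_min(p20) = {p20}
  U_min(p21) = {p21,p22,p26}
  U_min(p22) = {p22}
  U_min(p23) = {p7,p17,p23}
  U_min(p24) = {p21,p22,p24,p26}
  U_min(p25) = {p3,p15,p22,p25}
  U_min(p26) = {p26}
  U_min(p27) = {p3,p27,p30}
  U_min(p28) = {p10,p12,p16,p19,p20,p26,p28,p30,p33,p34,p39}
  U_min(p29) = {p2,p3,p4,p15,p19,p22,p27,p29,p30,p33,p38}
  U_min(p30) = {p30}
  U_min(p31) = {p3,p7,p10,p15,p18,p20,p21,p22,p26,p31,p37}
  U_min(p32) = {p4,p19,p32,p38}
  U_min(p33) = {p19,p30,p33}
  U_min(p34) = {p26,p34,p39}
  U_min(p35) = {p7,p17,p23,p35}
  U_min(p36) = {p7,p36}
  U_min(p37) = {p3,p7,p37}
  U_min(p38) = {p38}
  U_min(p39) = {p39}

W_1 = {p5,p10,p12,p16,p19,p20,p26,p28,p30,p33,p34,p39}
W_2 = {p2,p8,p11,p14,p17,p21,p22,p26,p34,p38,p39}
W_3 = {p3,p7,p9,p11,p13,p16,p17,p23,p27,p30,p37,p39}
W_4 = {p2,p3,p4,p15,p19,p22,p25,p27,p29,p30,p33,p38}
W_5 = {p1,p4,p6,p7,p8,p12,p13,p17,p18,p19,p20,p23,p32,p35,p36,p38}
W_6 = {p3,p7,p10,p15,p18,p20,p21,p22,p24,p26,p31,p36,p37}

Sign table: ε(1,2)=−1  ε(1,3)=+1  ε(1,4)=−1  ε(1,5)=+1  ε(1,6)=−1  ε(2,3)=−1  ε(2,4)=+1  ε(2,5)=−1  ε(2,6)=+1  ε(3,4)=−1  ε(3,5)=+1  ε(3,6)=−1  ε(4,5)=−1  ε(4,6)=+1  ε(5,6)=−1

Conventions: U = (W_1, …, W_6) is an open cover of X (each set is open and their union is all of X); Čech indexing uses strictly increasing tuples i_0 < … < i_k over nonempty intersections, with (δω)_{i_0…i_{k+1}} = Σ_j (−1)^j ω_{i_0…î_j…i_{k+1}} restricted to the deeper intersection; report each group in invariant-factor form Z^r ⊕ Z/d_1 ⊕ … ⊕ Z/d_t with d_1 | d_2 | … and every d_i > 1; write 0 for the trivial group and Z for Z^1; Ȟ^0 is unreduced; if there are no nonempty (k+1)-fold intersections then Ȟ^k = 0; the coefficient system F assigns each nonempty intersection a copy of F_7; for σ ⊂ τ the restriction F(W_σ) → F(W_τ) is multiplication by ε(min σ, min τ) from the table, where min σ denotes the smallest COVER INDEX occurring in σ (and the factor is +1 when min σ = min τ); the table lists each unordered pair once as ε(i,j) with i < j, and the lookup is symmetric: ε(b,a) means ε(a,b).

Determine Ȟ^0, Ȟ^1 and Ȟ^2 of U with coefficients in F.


Ȟ^0(U;F) ≅ Z/7,  Ȟ^1(U;F) ≅ 0,  Ȟ^2(U;F) ≅ 0

nerve simplices:
  W12={p26,p34,p39} W13={p16,p30,p39} W14={p19,p30,p33} W15={p12,p19,p20} W16={p10,p20,p26} W23={p11,p17,p39} W24={p2,p22,p38} W25={p8,p17,p38} W26={p21,p22,p26} W34={p3,p27,p30} W35={p7,p13,p17,p23} W36={p3,p7,p37} W45={p4,p19,p38} W46={p3,p15,p22} W56={p7,p18,p20,p36}
  W123={p39} W126={p26} W134={p30} W145={p19} W156={p20} W235={p17} W245={p38} W246={p22} W346={p3} W356={p7}
C dims 6,15,10; δ0: rk_F7 5; δ1: rk_F7 10
degree 0: 6−5−0 = 1 → Ȟ^0 ≅ Z/7
degree 1: 15−10−5 = 0 → Ȟ^1 ≅ 0
degree 2: 10−0−10 = 0 → Ȟ^2 ≅ 0


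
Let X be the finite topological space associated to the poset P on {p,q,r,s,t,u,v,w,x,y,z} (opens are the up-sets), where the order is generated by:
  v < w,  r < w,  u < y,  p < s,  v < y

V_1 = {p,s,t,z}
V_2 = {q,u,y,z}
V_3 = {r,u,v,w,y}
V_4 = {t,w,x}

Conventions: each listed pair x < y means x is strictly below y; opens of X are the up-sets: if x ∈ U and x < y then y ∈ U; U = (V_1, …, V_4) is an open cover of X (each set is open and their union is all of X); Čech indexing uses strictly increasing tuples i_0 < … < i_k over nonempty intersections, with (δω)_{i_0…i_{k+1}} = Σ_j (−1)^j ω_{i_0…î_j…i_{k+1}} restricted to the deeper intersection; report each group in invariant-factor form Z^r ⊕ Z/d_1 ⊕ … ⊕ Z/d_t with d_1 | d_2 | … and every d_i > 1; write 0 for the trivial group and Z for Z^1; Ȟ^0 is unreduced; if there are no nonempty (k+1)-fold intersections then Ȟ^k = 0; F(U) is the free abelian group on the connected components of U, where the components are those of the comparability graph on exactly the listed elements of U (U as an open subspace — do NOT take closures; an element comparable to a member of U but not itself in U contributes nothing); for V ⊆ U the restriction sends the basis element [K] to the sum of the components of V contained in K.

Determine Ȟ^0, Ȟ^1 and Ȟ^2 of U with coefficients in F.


Ȟ^0 ≅ Z^6, Ȟ^1 ≅ 0, Ȟ^2 ≅ 0

nonempty intersections:
  V12={z} V14={t} V23={u,y} V34={w}
components per intersection:
  V1: {p,s} {t} {z}
  V2: {q} {u,y} {z}
  V3: {r,u,v,w,y}
  V4: {t} {w} {x}
  V12: {z}
  V14: {t}
  V23: {u,y}
  V34: {w}
C dims 10,4; δ0: rk 4, SNF 1^4
Ȟ^0: (10−4)−0=6 ⇒ Z^6
Ȟ^1: (4−0)−4=0 ⇒ 0
Ȟ^2: (0−0)−0=0 ⇒ 0


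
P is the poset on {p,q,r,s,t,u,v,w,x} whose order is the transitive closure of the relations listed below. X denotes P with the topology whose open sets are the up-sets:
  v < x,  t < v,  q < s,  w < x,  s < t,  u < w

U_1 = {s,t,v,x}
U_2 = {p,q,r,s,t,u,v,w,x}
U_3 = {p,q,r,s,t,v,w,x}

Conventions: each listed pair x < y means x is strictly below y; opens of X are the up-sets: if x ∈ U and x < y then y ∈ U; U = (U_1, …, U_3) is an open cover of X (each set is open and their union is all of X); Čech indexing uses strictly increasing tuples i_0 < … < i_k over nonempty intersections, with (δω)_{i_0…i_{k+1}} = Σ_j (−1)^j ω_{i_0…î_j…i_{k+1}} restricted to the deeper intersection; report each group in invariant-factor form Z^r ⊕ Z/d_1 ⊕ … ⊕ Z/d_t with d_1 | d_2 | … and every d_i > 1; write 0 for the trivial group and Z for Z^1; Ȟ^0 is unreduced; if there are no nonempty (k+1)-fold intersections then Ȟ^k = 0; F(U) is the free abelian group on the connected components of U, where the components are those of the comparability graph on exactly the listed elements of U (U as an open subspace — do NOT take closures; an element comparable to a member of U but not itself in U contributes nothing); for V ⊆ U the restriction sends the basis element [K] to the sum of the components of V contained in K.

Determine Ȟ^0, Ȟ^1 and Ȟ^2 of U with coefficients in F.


nerve of the cover:
  U12={s,t,v,x} U13={s,t,v,x} U23={p,q,r,s,t,v,w,x}
  U123={s,t,v,x}
components per intersection:
  U1: {s,t,v,x}
  U2: {p} {q,s,t,u,v,w,x} {r}
  U3: {p} {q,s,t,v,w,x} {r}
  U12: {s,t,v,x}
  U13: {s,t,v,x}
  U23: {p} {q,s,t,v,w,x} {r}
  U123: {s,t,v,x}
C dims 7,5,1; δ0: rk 4, SNF 1^4; δ1: rk 1, SNF 1^1
Ȟ^0 = (7 − 4) − 0 = 3, so Ȟ^0 ≅ Z^3
Ȟ^1 = (5 − 1) − 4 = 0, so Ȟ^1 ≅ 0
Ȟ^2 = (1 − 0) − 1 = 0, so Ȟ^2 ≅ 0

Ȟ^0(U;F) ≅ Z^3; Ȟ^1(U;F) ≅ 0; Ȟ^2(U;F) ≅ 0


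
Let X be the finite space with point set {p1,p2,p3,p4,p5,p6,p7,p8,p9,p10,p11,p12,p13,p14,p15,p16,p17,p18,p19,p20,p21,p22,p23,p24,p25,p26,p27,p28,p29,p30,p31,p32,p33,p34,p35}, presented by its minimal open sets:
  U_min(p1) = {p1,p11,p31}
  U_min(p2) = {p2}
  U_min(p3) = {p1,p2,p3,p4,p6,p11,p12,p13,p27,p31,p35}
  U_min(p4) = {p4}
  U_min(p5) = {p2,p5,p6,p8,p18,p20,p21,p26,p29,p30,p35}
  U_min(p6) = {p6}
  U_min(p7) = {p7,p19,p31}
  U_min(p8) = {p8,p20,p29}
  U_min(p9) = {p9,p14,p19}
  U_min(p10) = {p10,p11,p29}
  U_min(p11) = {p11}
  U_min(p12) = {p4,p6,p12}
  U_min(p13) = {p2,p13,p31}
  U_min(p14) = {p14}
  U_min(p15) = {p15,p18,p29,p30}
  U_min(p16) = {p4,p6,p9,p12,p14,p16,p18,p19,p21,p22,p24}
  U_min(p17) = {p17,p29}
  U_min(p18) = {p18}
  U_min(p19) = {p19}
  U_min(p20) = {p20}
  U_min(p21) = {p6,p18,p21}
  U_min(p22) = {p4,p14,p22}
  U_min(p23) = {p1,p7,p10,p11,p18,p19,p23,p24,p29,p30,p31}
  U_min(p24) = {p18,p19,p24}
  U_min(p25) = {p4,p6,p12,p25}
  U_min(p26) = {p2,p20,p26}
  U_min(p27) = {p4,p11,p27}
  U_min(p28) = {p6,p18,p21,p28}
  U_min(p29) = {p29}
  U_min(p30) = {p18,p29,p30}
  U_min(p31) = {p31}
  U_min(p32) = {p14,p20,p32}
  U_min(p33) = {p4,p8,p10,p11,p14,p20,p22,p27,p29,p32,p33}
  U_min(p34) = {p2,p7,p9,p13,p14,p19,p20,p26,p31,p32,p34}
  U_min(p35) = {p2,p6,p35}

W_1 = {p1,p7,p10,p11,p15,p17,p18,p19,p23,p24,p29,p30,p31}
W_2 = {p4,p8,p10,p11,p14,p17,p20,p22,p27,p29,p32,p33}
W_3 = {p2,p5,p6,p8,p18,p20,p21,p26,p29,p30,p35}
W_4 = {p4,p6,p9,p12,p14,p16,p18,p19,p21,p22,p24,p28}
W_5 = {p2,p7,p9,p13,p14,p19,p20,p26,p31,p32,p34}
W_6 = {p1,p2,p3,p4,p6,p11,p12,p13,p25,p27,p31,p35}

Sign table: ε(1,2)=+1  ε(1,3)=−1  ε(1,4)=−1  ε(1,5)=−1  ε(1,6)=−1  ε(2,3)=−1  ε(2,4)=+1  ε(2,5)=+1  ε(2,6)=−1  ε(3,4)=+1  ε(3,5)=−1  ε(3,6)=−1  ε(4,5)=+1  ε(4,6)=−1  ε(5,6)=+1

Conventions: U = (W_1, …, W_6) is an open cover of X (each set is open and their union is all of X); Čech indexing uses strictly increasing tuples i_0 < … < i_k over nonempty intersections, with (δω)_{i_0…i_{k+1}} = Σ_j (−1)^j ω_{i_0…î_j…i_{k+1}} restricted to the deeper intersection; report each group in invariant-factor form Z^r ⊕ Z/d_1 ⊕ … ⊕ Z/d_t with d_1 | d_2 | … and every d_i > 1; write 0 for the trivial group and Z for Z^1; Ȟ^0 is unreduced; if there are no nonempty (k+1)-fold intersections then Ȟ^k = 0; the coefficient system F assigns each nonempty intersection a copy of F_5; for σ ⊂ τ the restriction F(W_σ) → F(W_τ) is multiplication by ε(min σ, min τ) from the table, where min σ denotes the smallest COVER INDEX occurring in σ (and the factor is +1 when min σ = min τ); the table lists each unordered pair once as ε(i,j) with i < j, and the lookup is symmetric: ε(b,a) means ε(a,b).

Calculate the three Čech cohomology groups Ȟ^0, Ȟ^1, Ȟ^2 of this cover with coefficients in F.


nerve of the cover:
  W12={p10,p11,p17,p29} W13={p18,p29,p30} W14={p18,p19,p24} W15={p7,p19,p31} W16={p1,p11,p31} W23={p8,p20,p29} W24={p4,p14,p22} W25={p14,p20,p32} W26={p4,p11,p27} W34={p6,p18,p21} W35={p2,p20,p26} W36={p2,p6,p35} W45={p9,p14,p19} W46={p4,p6,p12} W56={p2,p13,p31}
  W123={p29} W126={p11} W134={p18} W145={p19} W156={p31} W235={p20} W245={p14} W246={p4} W346={p6} W356={p2}
C dims 6,15,10; δ0: rk_F5 6; δ1: rk_F5 9
Ȟ^0 = (6 − 6) − 0 = 0, so Ȟ^0 ≅ 0
Ȟ^1 = (15 − 9) − 6 = 0, so Ȟ^1 ≅ 0
Ȟ^2 = (10 − 0) − 9 = 1, so Ȟ^2 ≅ Z/5

Ȟ^0 ≅ 0,  Ȟ^1 ≅ 0,  Ȟ^2 ≅ Z/5


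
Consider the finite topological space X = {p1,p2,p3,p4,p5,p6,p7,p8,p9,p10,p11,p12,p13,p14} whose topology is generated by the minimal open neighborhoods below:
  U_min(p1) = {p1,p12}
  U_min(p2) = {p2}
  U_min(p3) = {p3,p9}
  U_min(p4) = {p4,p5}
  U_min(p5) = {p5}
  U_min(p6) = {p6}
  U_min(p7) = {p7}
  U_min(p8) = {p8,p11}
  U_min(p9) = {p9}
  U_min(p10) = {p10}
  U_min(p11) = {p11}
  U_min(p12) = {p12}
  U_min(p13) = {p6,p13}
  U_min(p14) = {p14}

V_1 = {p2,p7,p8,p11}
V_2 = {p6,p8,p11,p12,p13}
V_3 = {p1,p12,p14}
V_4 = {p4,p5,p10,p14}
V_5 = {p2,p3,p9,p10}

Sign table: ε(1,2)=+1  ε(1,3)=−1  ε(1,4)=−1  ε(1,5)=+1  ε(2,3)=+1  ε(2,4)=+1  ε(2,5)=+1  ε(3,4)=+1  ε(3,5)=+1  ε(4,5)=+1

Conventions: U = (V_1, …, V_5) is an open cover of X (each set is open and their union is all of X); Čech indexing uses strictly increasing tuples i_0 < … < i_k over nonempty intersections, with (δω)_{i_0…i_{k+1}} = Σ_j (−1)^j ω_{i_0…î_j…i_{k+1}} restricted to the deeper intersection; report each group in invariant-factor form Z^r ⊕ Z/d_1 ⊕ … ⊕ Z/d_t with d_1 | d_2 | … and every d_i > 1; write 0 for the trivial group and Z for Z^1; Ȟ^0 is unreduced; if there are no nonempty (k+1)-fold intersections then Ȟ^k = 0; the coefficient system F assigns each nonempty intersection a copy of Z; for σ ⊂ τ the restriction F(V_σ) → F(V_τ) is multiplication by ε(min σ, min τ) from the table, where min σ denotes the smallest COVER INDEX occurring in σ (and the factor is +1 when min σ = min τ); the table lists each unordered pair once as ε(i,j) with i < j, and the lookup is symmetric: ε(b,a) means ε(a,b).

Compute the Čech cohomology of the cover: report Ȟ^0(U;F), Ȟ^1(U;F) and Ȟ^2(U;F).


Ȟ^0 = Z,  Ȟ^1 = Z,  Ȟ^2 = 0

nonempty overlaps:
  V12={p8,p11} V15={p2} V23={p12} V34={p14} V45={p10}
C dims 5,5; δ0: rk 4, SNF 1^4
degree 0: 5−4−0 = 1 → Ȟ^0 ≅ Z
degree 1: 5−0−4 = 1 → Ȟ^1 ≅ Z
degree 2: 0−0−0 = 0 → Ȟ^2 ≅ 0


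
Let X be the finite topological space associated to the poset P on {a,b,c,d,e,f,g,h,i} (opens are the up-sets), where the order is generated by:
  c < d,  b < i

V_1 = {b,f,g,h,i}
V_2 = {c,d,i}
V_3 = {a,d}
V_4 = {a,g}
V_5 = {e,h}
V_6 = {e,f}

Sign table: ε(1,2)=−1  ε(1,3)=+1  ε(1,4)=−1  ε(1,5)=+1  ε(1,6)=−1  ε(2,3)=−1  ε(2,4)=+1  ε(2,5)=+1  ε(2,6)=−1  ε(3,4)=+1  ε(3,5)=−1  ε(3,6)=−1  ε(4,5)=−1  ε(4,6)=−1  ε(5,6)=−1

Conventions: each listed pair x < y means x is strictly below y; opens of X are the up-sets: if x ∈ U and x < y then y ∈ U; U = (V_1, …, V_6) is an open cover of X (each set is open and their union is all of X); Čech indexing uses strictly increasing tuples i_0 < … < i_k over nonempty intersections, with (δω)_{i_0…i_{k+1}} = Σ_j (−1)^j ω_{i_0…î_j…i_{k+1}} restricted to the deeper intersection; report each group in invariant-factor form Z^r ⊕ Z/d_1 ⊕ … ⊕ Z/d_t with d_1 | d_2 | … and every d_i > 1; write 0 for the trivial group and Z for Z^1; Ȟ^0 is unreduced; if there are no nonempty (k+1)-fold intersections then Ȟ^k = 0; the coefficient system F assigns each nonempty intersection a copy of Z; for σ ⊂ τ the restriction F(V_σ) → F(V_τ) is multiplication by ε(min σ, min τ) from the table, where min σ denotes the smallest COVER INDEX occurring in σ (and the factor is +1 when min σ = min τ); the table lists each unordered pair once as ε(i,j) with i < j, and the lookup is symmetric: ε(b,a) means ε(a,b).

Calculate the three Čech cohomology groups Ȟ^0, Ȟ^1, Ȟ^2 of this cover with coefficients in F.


nonempty overlaps:
  V12={i} V14={g} V15={h} V16={f} V23={d} V34={a} V56={e}
C dims 6,7; δ0: rk 6, SNF 1^5·2
degree 0: 6−6−0 = 0 → Ȟ^0 ≅ 0
degree 1: 7−0−6 = 1 plus torsion [2] → Ȟ^1 ≅ Z ⊕ Z/2
degree 2: 0−0−0 = 0 → Ȟ^2 ≅ 0

Ȟ^0(U;F) ≅ 0,  Ȟ^1(U;F) ≅ Z ⊕ Z/2,  Ȟ^2(U;F) ≅ 0


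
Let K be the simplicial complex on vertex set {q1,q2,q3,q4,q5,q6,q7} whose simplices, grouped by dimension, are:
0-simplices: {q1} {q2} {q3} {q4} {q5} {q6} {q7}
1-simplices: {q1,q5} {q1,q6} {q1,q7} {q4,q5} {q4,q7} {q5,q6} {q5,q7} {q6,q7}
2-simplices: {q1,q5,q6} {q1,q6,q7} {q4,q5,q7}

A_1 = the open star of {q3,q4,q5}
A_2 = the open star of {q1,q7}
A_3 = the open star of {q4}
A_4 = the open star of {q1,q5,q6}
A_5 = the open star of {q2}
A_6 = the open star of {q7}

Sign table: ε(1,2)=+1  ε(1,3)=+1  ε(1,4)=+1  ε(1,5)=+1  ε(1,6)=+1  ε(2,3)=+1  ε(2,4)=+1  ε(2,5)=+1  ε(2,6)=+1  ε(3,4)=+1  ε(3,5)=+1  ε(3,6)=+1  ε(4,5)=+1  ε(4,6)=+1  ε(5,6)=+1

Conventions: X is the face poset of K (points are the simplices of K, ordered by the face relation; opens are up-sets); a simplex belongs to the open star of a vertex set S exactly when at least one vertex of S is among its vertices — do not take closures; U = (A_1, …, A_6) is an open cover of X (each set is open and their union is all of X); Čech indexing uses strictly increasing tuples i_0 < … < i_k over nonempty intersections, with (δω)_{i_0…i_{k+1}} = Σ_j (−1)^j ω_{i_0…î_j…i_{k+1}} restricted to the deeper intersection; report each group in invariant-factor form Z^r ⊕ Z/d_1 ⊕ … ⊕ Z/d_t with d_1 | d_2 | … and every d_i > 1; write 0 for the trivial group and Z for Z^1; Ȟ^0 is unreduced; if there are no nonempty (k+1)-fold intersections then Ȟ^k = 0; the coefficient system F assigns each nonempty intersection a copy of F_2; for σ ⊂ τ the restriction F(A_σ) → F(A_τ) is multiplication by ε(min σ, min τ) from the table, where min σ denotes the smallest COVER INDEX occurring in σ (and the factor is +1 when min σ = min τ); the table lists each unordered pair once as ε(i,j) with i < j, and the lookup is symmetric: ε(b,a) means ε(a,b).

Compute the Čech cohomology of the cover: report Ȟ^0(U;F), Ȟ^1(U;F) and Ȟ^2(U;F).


nonempty overlaps:
  A1={{q3},{q4},{q5},{q1,q5},{q4,q5},{q4,q7},{q5,q6},{q5,q7},{q1,q5,q6},{q4,q5,q7}} A2={{q1},{q7},{q1,q5},{q1,q6},{q1,q7},{q4,q7},{q5,q7},{q6,q7},{q1,q5,q6},{q1,q6,q7},{q4,q5,q7}} A3={{q4},{q4,q5},{q4,q7},{q4,q5,q7}} A4={{q1},{q5},{q6},{q1,q5},{q1,q6},{q1,q7},{q4,q5},{q5,q6},{q5,q7},{q6,q7},{q1,q5,q6},{q1,q6,q7},{q4,q5,q7}} A5={{q2}} A6={{q7},{q1,q7},{q4,q7},{q5,q7},{q6,q7},{q1,q6,q7},{q4,q5,q7}}
  A12={{q1,q5},{q4,q7},{q5,q7},{q1,q5,q6},{q4,q5,q7}} A13={{q4},{q4,q5},{q4,q7},{q4,q5,q7}} A14={{q5},{q1,q5},{q4,q5},{q5,q6},{q5,q7},{q1,q5,q6},{q4,q5,q7}} A16={{q4,q7},{q5,q7},{q4,q5,q7}} A23={{q4,q7},{q4,q5,q7}} A24={{q1},{q1,q5},{q1,q6},{q1,q7},{q5,q7},{q6,q7},{q1,q5,q6},{q1,q6,q7},{q4,q5,q7}} A26={{q7},{q1,q7},{q4,q7},{q5,q7},{q6,q7},{q1,q6,q7},{q4,q5,q7}} A34={{q4,q5},{q4,q5,q7}} A36={{q4,q7},{q4,q5,q7}} A46={{q1,q7},{q5,q7},{q6,q7},{q1,q6,q7},{q4,q5,q7}}
  A123={{q4,q7},{q4,q5,q7}} A124={{q1,q5},{q5,q7},{q1,q5,q6},{q4,q5,q7}} A126={{q4,q7},{q5,q7},{q4,q5,q7}} A134={{q4,q5},{q4,q5,q7}} A136={{q4,q7},{q4,q5,q7}} A146={{q5,q7},{q4,q5,q7}} A234={{q4,q5,q7}} A236={{q4,q7},{q4,q5,q7}} A246={{q1,q7},{q5,q7},{q6,q7},{q1,q6,q7},{q4,q5,q7}} A346={{q4,q5,q7}}
  A1234={{q4,q5,q7}} A1236={{q4,q7},{q4,q5,q7}} A1246={{q5,q7},{q4,q5,q7}} A1346={{q4,q5,q7}} A2346={{q4,q5,q7}}
  A12346={{q4,q5,q7}}
C dims 6,10,10,5; δ0: rk_F2 4; δ1: rk_F2 6; δ2: rk_F2 4
degree 0: 6−4−0 = 2 → Ȟ^0 ≅ Z/2 ⊕ Z/2
degree 1: 10−6−4 = 0 → Ȟ^1 ≅ 0
degree 2: 10−4−6 = 0 → Ȟ^2 ≅ 0

Ȟ^0 ≅ Z/2 ⊕ Z/2, Ȟ^1 ≅ 0 and Ȟ^2 ≅ 0


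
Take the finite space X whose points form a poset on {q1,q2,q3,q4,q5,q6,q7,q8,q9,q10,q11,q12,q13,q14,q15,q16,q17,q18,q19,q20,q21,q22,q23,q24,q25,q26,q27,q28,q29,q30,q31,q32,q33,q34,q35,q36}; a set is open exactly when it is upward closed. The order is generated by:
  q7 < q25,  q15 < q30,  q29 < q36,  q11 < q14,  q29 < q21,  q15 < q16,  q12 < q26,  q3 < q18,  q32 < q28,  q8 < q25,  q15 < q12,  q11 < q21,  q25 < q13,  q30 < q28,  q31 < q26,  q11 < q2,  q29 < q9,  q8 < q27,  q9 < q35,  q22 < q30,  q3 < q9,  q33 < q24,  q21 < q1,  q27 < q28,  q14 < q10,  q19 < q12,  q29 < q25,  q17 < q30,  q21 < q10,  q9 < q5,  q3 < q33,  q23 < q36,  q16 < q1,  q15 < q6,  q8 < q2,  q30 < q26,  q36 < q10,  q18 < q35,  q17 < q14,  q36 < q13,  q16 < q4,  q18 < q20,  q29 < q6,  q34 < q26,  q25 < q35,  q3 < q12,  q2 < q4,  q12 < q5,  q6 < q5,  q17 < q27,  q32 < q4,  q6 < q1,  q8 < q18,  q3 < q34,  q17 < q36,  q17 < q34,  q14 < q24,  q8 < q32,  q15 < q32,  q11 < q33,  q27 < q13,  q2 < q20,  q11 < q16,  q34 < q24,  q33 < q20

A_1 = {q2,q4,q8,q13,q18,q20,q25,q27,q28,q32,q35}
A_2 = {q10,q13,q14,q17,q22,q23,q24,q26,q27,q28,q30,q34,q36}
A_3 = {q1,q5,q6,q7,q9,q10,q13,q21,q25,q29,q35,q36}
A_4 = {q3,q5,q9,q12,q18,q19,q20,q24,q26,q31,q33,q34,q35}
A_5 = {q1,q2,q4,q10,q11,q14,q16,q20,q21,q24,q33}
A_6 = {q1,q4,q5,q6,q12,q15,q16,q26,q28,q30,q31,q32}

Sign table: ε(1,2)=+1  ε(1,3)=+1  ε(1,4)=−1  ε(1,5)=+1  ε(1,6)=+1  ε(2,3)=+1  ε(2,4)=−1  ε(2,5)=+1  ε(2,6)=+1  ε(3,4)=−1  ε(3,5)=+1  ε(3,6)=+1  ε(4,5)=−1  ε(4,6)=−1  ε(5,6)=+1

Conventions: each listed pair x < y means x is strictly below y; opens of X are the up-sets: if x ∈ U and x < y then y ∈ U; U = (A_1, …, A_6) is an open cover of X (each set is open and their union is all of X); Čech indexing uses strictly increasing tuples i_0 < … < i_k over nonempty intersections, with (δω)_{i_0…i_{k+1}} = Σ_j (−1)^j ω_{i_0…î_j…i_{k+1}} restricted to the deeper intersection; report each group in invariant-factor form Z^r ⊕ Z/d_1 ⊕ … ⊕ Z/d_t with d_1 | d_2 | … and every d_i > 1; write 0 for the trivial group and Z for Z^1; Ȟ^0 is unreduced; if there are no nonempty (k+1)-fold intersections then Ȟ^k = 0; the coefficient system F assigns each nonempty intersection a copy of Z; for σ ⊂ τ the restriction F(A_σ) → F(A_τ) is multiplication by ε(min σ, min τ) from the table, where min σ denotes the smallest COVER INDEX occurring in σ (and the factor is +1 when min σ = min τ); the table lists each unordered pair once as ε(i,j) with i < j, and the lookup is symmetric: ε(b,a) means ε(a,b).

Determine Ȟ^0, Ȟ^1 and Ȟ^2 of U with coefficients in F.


Ȟ^0(U;F) ≅ Z; Ȟ^1(U;F) ≅ 0; Ȟ^2(U;F) ≅ Z/2

cover nerve:
  A12={q13,q27,q28} A13={q13,q25,q35} A14={q18,q20,q35} A15={q2,q4,q20} A16={q4,q28,q32} A23={q10,q13,q36} A24={q24,q26,q34} A25={q10,q14,q24} A26={q26,q28,q30} A34={q5,q9,q35} A35={q1,q10,q21} A36={q1,q5,q6} A45={q20,q24,q33} A46={q5,q12,q26,q31} A56={q1,q4,q16}
  A123={q13} A126={q28} A134={q35} A145={q20} A156={q4} A235={q10} A245={q24} A246={q26} A346={q5} A356={q1}
C dims 6,15,10; δ0: rk 5, SNF 1^5; δ1: rk 10, SNF 1^9·2
Ȟ^0: (6−5)−0=1 ⇒ Z
Ȟ^1: (15−10)−5=0 ⇒ 0
Ȟ^2: (10−0)−10=0 plus torsion [2] ⇒ Z/2


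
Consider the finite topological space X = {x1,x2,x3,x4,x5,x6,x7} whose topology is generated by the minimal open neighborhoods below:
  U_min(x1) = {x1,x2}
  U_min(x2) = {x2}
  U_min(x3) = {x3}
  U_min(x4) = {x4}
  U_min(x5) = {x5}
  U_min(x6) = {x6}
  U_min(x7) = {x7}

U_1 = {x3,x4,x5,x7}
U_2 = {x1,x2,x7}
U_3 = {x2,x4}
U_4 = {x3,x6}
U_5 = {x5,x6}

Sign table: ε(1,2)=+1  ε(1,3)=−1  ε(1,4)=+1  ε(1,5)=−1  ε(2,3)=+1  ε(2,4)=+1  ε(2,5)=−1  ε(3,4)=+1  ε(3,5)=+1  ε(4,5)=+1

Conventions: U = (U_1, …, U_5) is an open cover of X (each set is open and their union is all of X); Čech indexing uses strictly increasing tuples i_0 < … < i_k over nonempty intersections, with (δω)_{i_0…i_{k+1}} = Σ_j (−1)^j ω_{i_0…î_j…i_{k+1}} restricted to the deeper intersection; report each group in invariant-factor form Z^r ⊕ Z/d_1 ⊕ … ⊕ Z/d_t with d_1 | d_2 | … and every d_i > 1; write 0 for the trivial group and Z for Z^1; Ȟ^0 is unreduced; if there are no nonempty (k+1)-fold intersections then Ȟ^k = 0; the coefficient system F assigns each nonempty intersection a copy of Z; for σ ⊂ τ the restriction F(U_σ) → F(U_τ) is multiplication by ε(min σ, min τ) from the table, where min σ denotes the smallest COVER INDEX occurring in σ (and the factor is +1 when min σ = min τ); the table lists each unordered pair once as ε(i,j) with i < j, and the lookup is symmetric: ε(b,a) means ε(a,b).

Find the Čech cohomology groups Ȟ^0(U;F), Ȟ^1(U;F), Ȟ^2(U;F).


intersection data:
  U12={x7} U13={x4} U14={x3} U15={x5} U23={x2} U45={x6}
C dims 5,6; δ0: rk 5, SNF 1^4·2
Ȟ^0 = (5 − 5) − 0 = 0, so Ȟ^0 ≅ 0
Ȟ^1 = (6 − 0) − 5 = 1 plus torsion [2], so Ȟ^1 ≅ Z ⊕ Z/2
Ȟ^2 = (0 − 0) − 0 = 0, so Ȟ^2 ≅ 0

Ȟ^0(U;F) ≅ 0, Ȟ^1(U;F) ≅ Z ⊕ Z/2, Ȟ^2(U;F) ≅ 0


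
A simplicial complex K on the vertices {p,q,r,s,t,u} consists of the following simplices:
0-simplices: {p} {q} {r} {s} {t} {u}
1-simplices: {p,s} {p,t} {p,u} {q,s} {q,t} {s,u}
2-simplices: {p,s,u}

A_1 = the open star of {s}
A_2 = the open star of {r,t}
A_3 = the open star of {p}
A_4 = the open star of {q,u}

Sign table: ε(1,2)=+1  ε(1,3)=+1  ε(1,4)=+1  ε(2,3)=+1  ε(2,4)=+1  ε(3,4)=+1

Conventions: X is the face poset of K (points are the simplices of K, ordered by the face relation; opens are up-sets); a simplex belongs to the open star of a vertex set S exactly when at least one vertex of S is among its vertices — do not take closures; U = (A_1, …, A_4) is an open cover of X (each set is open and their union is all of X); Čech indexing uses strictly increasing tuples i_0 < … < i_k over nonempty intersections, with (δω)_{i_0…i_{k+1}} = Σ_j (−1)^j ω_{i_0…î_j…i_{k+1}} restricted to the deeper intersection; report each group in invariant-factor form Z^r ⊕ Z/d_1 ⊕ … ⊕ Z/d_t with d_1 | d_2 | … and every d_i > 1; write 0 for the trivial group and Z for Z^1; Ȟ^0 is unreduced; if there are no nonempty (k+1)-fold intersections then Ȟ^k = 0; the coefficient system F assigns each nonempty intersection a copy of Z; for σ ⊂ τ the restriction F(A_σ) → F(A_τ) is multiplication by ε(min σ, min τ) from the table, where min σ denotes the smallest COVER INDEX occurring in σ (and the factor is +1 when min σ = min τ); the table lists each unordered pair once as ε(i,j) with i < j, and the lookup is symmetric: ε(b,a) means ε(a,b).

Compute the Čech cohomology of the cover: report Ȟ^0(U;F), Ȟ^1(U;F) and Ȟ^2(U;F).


nonempty intersections:
  A1={{s},{p,s},{q,s},{s,u},{p,s,u}} A2={{r},{t},{p,t},{q,t}} A3={{p},{p,s},{p,t},{p,u},{p,s,u}} A4={{q},{u},{p,u},{q,s},{q,t},{s,u},{p,s,u}}
  A13={{p,s},{p,s,u}} A14={{q,s},{s,u},{p,s,u}} A23={{p,t}} A24={{q,t}} A34={{p,u},{p,s,u}}
  A134={{p,s,u}}
C dims 4,5,1; δ0: rk 3, SNF 1^3; δ1: rk 1, SNF 1^1
Ȟ^0: (4−3)−0=1 ⇒ Z
Ȟ^1: (5−1)−3=1 ⇒ Z
Ȟ^2: (1−0)−1=0 ⇒ 0

Ȟ^0 = Z, Ȟ^1 = Z and Ȟ^2 = 0


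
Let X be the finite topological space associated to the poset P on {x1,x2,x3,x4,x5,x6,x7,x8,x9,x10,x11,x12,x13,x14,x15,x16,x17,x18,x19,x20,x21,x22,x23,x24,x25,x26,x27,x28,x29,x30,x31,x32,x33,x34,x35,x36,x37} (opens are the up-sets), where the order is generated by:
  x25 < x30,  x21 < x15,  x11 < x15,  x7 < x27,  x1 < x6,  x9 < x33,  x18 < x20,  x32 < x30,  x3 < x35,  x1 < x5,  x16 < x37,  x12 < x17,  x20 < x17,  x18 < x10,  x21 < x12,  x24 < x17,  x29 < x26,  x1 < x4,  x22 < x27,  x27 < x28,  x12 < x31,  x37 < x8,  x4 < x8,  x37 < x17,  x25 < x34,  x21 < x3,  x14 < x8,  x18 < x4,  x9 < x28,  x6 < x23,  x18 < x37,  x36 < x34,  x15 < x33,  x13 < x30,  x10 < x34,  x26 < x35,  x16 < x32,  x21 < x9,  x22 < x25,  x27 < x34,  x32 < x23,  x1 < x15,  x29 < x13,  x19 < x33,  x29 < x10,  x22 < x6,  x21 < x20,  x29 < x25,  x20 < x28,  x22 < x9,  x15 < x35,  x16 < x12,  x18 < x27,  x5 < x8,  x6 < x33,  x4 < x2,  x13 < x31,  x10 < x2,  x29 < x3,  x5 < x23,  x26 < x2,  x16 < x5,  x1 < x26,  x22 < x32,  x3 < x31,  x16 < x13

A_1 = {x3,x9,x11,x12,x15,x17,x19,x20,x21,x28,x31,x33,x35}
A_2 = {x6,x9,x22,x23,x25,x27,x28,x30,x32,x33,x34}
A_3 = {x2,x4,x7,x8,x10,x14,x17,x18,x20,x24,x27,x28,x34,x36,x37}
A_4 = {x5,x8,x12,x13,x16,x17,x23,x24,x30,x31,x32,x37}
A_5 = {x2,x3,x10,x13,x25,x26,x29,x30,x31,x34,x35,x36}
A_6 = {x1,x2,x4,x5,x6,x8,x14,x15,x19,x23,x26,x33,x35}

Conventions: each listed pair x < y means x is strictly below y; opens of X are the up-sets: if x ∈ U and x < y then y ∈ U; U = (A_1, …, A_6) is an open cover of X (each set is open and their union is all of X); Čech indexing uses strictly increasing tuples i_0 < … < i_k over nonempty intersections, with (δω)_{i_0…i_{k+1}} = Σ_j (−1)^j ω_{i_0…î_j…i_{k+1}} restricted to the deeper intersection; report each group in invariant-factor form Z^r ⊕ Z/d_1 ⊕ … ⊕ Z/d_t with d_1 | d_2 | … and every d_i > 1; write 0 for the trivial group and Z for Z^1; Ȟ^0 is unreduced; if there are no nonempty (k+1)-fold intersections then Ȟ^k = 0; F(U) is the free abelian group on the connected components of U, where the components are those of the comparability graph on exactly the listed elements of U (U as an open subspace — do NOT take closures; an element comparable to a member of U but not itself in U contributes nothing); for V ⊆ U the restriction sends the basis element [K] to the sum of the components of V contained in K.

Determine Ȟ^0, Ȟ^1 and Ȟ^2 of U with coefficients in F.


nonempty overlaps:
  A12={x9,x28,x33} A13={x17,x20,x28} A14={x12,x17,x31} A15={x3,x31,x35} A16={x15,x19,x33,x35} A23={x27,x28,x34} A24={x23,x30,x32} A25={x25,x30,x34} A26={x6,x23,x33} A34={x8,x17,x24,x37} A35={x2,x10,x34,x36} A36={x2,x4,x8,x14} A45={x13,x30,x31} A46={x5,x8,x23} A56={x2,x26,x35}
  A123={x28} A126={x33} A134={x17} A145={x31} A156={x35} A235={x34} A245={x30} A246={x23} A346={x8} A356={x2}
components per intersection:
  A1: {x3,x9,x11,x12,x15,x17,x19,x20,x21,x28,x31,x33,x35}
  A2: {x6,x9,x22,x23,x25,x27,x28,x30,x32,x33,x34}
  A3: {x2,x4,x7,x8,x10,x14,x17,x18,x20,x24,x27,x28,x34,x36,x37}
  A4: {x5,x8,x12,x13,x16,x17,x23,x24,x30,x31,x32,x37}
  A5: {x2,x3,x10,x13,x25,x26,x29,x30,x31,x34,x35,x36}
  A6: {x1,x2,x4,x5,x6,x8,x14,x15,x19,x23,x26,x33,x35}
  A12: {x9,x28,x33}
  A13: {x17,x20,x28}
  A14: {x12,x17,x31}
  A15: {x3,x31,x35}
  A16: {x15,x19,x33,x35}
  A23: {x27,x28,x34}
  A24: {x23,x30,x32}
  A25: {x25,x30,x34}
  A26: {x6,x23,x33}
  A34: {x8,x17,x24,x37}
  A35: {x2,x10,x34,x36}
  A36: {x2,x4,x8,x14}
  A45: {x13,x30,x31}
  A46: {x5,x8,x23}
  A56: {x2,x26,x35}
  A123: {x28}
  A126: {x33}
  A134: {x17}
  A145: {x31}
  A156: {x35}
  A235: {x34}
  A245: {x30}
  A246: {x23}
  A346: {x8}
  A356: {x2}
C dims 6,15,10; δ0: rk 5, SNF 1^5; δ1: rk 10, SNF 1^9·2
degree 0: 6−5−0 = 1 → Ȟ^0 ≅ Z
degree 1: 15−10−5 = 0 → Ȟ^1 ≅ 0
degree 2: 10−0−10 = 0 plus torsion [2] → Ȟ^2 ≅ Z/2

Ȟ^0(U;F) ≅ Z, Ȟ^1(U;F) ≅ 0 and Ȟ^2(U;F) ≅ Z/2
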